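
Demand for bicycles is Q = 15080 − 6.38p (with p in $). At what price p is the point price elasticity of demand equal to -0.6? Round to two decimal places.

886.36

Ed = −6.38p/(15080 − 6.38p). Set this equal to -0.6:
6.38p = 0.6·(15080 − 6.38p) ⇒ 6.38p(1 + 0.6) = 0.6·15080
p = 0.6·15080 / (6.38·1.6) = 886.3636…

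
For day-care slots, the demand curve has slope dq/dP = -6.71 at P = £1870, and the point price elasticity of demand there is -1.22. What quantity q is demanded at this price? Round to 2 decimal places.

10285.00

Ed = (dq/dP)·(P/q) ⇒ q = (dq/dP)·P/Ed = (-6.71)·1870/(-1.22) = 10285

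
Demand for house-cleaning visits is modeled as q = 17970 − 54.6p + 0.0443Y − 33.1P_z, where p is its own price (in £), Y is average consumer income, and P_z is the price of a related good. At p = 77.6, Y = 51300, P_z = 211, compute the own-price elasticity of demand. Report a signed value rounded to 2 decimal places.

At the given values, q = 17970 − 54.6(77.6) + 0.0443(51300) − 33.1(211) = 9021.53.
∂q/∂p = −54.6.
E = (-54.6) × (77.6/9021.53) = -0.4696…

-0.47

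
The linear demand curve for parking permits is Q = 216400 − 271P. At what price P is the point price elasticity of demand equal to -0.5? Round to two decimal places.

Ed = −271P/(216400 − 271P). Set this equal to -0.5:
271P = 0.5·(216400 − 271P) ⇒ 271P(1 + 0.5) = 0.5·216400
P = 0.5·216400 / (271·1.5) = 266.1746…

266.17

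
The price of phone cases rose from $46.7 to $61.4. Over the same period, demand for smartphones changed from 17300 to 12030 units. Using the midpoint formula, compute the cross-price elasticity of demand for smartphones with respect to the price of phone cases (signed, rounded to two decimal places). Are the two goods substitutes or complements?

-1.32; complements

%ΔQ_{smartphones} = (12030 − 17300)/avg = -5270/14665 = -0.359359…
%ΔP_{phone cases} = (61.4 − 46.7)/avg = 14.7/54.05 = 0.271970…
E_cross = (-5270/14665) / (14.7/54.05) = -1.3213…
E_cross < 0 ⇒ the goods are complements.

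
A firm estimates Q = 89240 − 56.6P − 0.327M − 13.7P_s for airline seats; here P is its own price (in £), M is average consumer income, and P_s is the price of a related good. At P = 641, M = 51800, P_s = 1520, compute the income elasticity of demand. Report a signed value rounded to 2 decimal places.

At the given values, Q = 89240 − 56.6(641) − 0.327(51800) − 13.7(1520) = 15196.8.
∂Q/∂M = -0.327.
E = (-0.327) × (51800/15196.8) = -1.1146…

-1.11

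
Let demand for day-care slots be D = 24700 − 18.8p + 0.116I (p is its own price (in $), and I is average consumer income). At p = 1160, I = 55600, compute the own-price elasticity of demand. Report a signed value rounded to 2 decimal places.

-2.33

At the given values, D = 24700 − 18.8(1160) + 0.116(55600) = 9341.6.
∂D/∂p = −18.8.
E = (-18.8) × (1160/9341.6) = -2.3345…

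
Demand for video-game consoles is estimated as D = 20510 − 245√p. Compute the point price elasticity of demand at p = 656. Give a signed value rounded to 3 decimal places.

-0.220

dD/dp = −245/(2√p) = -4.78282. At p = 656, D = 14234.9.
Ed = (dD/dp)·(p/D) = (-4.78282) × (656/14234.9) = -0.22041…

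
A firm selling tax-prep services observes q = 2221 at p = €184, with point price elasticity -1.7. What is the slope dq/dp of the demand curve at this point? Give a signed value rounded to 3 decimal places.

Ed = (dq/dp)·(p/q) ⇒ dq/dp = Ed·q/p = (-1.7)·2221/184 = -20.52010…

-20.520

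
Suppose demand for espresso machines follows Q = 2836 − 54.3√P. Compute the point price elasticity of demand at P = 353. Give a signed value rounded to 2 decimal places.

-0.28

dQ/dP = −54.3/(2√P) = -1.44505. At P = 353, Q = 1815.8.
Ed = (dQ/dP)·(P/Q) = (-1.44505) × (353/1815.8) = -0.2809…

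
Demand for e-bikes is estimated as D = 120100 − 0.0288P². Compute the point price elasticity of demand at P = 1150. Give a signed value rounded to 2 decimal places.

-0.93

dD/dP = −2·0.0288·P = -66.24. At P = 1150, D = 82012.
Ed = (dD/dP)·(P/D) = (-66.24) × (1150/82012) = -0.9288…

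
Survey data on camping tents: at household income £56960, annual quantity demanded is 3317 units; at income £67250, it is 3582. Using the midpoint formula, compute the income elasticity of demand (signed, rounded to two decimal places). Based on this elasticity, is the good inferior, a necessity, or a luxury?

%ΔQ = (3582 − 3317)/[( 3317 + 3582)/2] = 265/3449.5 = 0.076822…
%ΔIncome = (67250 − 56960)/[( 56960 + 67250)/2] = 10290/62105 = 0.165687…
E_income = (265/3449.5) / (10290/62105) = 0.4636…
0 < E_income < 1 ⇒ normal good, necessity.

0.46; necessity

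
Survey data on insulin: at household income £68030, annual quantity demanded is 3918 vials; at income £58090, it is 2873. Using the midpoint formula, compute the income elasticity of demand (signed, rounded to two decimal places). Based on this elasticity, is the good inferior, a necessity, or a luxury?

1.95; luxury

%ΔQ = (2873 − 3918)/[( 3918 + 2873)/2] = -1045/3395.5 = -0.307760…
%ΔIncome = (58090 − 68030)/[( 68030 + 58090)/2] = -9940/63060 = -0.157627…
E_income = (-1045/3395.5) / (-9940/63060) = 1.9524…
E_income > 1 ⇒ normal good, luxury.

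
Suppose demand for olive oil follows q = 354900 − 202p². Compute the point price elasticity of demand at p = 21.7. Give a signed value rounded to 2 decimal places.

dq/dp = −2·202·p = -8766.8. At p = 21.7, q = 259780.22.
Ed = (dq/dp)·(p/q) = (-8766.8) × (21.7/259780.22) = -0.7323…

-0.73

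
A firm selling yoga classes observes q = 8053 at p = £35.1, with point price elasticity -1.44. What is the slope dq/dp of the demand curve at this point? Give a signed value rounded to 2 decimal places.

Ed = (dq/dp)·(p/q) ⇒ dq/dp = Ed·q/p = (-1.44)·8053/35.1 = -330.3794…

-330.38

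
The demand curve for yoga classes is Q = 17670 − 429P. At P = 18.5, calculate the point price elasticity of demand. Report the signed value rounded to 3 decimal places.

dQ/dP = −429. At P = 18.5, Q = 17670 − 429(18.5) = 9733.5.
Ed = (dQ/dP)·(P/Q) = −429 × (18.5/9733.5) = -0.81537…

-0.815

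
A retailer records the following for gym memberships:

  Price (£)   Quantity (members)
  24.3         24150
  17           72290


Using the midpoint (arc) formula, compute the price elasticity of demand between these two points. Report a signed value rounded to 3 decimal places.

-2.824

%ΔQ = (72290 − 24150) / [(24150 + 72290)/2] = 48140/48220 = 0.998340…
%ΔP = (17 − 24.3) / [(24.3 + 17)/2] = -7.3/20.65 = -0.353510…
Arc Ed = %ΔQ / %ΔP = (48140/48220) / (-7.3/20.65) = -2.82407…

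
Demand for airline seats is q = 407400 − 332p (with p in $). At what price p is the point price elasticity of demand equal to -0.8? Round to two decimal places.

545.38

Ed = −332p/(407400 − 332p). Set this equal to -0.8:
332p = 0.8·(407400 − 332p) ⇒ 332p(1 + 0.8) = 0.8·407400
p = 0.8·407400 / (332·1.8) = 545.3815…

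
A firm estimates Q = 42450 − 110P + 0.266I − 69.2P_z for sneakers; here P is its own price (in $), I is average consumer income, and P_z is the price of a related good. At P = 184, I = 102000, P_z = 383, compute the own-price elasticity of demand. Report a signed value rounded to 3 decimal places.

-0.886

At the given values, Q = 42450 − 110(184) + 0.266(102000) − 69.2(383) = 22838.4.
∂Q/∂P = −110.
E = (-110) × (184/22838.4) = -0.88622…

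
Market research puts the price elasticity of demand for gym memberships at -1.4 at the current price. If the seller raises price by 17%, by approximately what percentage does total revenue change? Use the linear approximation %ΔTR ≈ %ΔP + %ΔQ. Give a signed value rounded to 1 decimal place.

%ΔQ ≈ Ed × %ΔP = (-1.4) × (+17%) = -23.8000%
%ΔTR ≈ %ΔP + %ΔQ = (+17%) + (-23.8000%) = -6.8000%

-6.8%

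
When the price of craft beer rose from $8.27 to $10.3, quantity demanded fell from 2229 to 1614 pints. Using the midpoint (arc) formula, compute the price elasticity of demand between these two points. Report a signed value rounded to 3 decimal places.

-1.464

%ΔQ = (1614 − 2229) / [(2229 + 1614)/2] = -615/1921.5 = -0.320062…
%ΔP = (10.3 − 8.27) / [(8.27 + 10.3)/2] = 2.03/9.285 = 0.218632…
Arc Ed = %ΔQ / %ΔP = (-615/1921.5) / (2.03/9.285) = -1.46393…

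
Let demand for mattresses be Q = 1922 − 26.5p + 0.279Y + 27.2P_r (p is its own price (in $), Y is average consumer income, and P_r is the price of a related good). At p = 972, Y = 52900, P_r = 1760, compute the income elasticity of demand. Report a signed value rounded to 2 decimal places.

At the given values, Q = 1922 − 26.5(972) + 0.279(52900) + 27.2(1760) = 38795.1.
∂Q/∂Y = 0.279.
E = (0.279) × (52900/38795.1) = 0.3804…

0.38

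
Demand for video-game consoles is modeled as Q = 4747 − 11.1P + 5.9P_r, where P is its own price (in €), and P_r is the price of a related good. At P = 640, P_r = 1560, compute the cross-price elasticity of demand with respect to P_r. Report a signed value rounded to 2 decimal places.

At the given values, Q = 4747 − 11.1(640) + 5.9(1560) = 6847.
∂Q/∂P_r = 5.9.
E = (5.9) × (1560/6847) = 1.3442…

1.34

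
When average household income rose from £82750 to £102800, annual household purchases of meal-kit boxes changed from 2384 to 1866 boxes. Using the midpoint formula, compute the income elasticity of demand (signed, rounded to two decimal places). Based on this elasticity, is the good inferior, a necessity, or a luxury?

%ΔQ = (1866 − 2384)/[( 2384 + 1866)/2] = -518/2125 = -0.243764…
%ΔIncome = (102800 − 82750)/[( 82750 + 102800)/2] = 20050/92775 = 0.216114…
E_income = (-518/2125) / (20050/92775) = -1.1279…
E_income < 0 ⇒ inferior good.

-1.13; inferior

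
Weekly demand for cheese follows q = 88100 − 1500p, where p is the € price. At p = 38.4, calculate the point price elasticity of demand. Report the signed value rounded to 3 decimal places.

-1.889

dq/dp = −1500. At p = 38.4, q = 88100 − 1500(38.4) = 30500.
Ed = (dq/dp)·(p/q) = −1500 × (38.4/30500) = -1.88852…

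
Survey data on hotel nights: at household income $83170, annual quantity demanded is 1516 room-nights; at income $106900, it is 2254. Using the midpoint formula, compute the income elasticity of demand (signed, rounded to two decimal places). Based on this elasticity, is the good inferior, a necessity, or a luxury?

%ΔQ = (2254 − 1516)/[( 1516 + 2254)/2] = 738/1885 = 0.391511…
%ΔIncome = (106900 − 83170)/[( 83170 + 106900)/2] = 23730/95035 = 0.249697…
E_income = (738/1885) / (23730/95035) = 1.5679…
E_income > 1 ⇒ normal good, luxury.

1.57; luxury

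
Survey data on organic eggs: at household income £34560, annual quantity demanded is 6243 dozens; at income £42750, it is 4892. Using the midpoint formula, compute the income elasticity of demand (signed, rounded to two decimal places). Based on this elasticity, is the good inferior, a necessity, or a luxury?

-1.15; inferior

%ΔQ = (4892 − 6243)/[( 6243 + 4892)/2] = -1351/5567.5 = -0.242658…
%ΔIncome = (42750 − 34560)/[( 34560 + 42750)/2] = 8190/38655 = 0.211874…
E_income = (-1351/5567.5) / (8190/38655) = -1.1452…
E_income < 0 ⇒ inferior good.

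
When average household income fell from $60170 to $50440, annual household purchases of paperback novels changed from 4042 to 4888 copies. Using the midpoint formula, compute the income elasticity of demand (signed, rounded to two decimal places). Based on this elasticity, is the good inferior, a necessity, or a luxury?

-1.08; inferior

%ΔQ = (4888 − 4042)/[( 4042 + 4888)/2] = 846/4465 = 0.189473…
%ΔIncome = (50440 − 60170)/[( 60170 + 50440)/2] = -9730/55305 = -0.175933…
E_income = (846/4465) / (-9730/55305) = -1.0769…
E_income < 0 ⇒ inferior good.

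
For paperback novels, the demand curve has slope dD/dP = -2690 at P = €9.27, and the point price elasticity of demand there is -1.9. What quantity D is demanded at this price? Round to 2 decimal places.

13124.37

Ed = (dD/dP)·(P/D) ⇒ D = (dD/dP)·P/Ed = (-2690)·9.27/(-1.9) = 13124.3684…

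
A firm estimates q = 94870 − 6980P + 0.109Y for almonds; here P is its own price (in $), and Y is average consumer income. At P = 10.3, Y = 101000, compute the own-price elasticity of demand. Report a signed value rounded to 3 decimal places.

At the given values, q = 94870 − 6980(10.3) + 0.109(101000) = 33985.
∂q/∂P = −6980.
E = (-6980) × (10.3/33985) = -2.11546…

-2.115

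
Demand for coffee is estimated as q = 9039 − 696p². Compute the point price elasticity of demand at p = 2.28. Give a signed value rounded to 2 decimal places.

dq/dp = −2·696·p = -3173.76. At p = 2.28, q = 5420.9136.
Ed = (dq/dp)·(p/q) = (-3173.76) × (2.28/5420.9136) = -1.3348…

-1.33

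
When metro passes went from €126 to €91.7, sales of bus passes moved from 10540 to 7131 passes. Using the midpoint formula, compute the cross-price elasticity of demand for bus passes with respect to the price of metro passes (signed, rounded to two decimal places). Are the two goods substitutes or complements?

1.22; substitutes

%ΔQ_{bus passes} = (7131 − 10540)/avg = -3409/8835.5 = -0.385829…
%ΔP_{metro passes} = (91.7 − 126)/avg = -34.3/108.85 = -0.315112…
E_cross = (-3409/8835.5) / (-34.3/108.85) = 1.2244…
E_cross > 0 ⇒ the goods are substitutes.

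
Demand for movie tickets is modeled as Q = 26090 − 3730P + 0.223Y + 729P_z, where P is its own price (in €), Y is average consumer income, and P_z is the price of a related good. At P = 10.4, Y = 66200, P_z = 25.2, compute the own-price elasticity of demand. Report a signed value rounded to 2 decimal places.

-1.90

At the given values, Q = 26090 − 3730(10.4) + 0.223(66200) + 729(25.2) = 20431.4.
∂Q/∂P = −3730.
E = (-3730) × (10.4/20431.4) = -1.8986…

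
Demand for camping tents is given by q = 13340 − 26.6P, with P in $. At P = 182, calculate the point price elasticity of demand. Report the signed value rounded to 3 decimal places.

-0.570

dq/dP = −26.6. At P = 182, q = 13340 − 26.6(182) = 8498.8.
Ed = (dq/dP)·(P/q) = −26.6 × (182/8498.8) = -0.56963…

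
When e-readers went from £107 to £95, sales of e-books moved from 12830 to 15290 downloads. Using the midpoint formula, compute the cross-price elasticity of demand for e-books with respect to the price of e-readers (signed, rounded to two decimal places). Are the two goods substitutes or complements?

%ΔQ_{e-books} = (15290 − 12830)/avg = 2460/14060 = 0.174964…
%ΔP_{e-readers} = (95 − 107)/avg = -12/101 = -0.118811…
E_cross = (2460/14060) / (-12/101) = -1.4726…
E_cross < 0 ⇒ the goods are complements.

-1.47; complements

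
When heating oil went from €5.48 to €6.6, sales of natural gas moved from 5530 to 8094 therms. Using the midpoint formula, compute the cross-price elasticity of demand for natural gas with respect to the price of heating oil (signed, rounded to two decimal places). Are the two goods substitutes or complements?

2.03; substitutes

%ΔQ_{natural gas} = (8094 − 5530)/avg = 2564/6812 = 0.376394…
%ΔP_{heating oil} = (6.6 − 5.48)/avg = 1.12/6.04 = 0.185430…
E_cross = (2564/6812) / (1.12/6.04) = 2.0298…
E_cross > 0 ⇒ the goods are substitutes.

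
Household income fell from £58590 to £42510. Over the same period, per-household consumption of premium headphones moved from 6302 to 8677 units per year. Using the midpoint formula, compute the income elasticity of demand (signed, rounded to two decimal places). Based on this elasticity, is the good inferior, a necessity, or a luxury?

-1.00; inferior

%ΔQ = (8677 − 6302)/[( 6302 + 8677)/2] = 2375/7489.5 = 0.317110…
%ΔIncome = (42510 − 58590)/[( 58590 + 42510)/2] = -16080/50550 = -0.318100…
E_income = (2375/7489.5) / (-16080/50550) = -0.9968…
E_income < 0 ⇒ inferior good.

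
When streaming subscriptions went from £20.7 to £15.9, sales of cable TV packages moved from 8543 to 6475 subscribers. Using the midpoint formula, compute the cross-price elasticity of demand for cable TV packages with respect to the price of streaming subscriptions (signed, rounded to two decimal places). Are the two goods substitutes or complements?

1.05; substitutes

%ΔQ_{cable TV packages} = (6475 − 8543)/avg = -2068/7509 = -0.275402…
%ΔP_{streaming subscriptions} = (15.9 − 20.7)/avg = -4.8/18.3 = -0.262295…
E_cross = (-2068/7509) / (-4.8/18.3) = 1.0499…
E_cross > 0 ⇒ the goods are substitutes.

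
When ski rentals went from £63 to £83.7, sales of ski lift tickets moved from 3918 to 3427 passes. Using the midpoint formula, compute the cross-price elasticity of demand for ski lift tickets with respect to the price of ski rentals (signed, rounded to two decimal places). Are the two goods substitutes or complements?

-0.47; complements

%ΔQ_{ski lift tickets} = (3427 − 3918)/avg = -491/3672.5 = -0.133696…
%ΔP_{ski rentals} = (83.7 − 63)/avg = 20.7/73.35 = 0.282208…
E_cross = (-491/3672.5) / (20.7/73.35) = -0.4737…
E_cross < 0 ⇒ the goods are complements.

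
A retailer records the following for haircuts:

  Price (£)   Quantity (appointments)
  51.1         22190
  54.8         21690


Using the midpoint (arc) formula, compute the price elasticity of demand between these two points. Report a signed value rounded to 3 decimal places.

%ΔQ = (21690 − 22190) / [(22190 + 21690)/2] = -500/21940 = -0.022789…
%ΔP = (54.8 − 51.1) / [(51.1 + 54.8)/2] = 3.7/52.95 = 0.069877…
Arc Ed = %ΔQ / %ΔP = (-500/21940) / (3.7/52.95) = -0.32613…

-0.326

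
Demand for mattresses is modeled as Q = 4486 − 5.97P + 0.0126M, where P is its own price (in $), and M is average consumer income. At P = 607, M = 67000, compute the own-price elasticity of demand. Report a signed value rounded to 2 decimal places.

-2.12

At the given values, Q = 4486 − 5.97(607) + 0.0126(67000) = 1706.41.
∂Q/∂P = −5.97.
E = (-5.97) × (607/1706.41) = -2.1236…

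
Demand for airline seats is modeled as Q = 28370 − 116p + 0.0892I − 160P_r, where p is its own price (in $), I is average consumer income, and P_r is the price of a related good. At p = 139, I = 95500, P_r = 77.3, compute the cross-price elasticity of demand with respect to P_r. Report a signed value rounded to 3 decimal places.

At the given values, Q = 28370 − 116(139) + 0.0892(95500) − 160(77.3) = 8396.6.
∂Q/∂P_r = -160.
E = (-160) × (77.3/8396.6) = -1.47297…

-1.473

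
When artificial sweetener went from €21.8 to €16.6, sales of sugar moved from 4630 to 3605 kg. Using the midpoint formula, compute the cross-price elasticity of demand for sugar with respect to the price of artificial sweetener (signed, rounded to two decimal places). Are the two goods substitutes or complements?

%ΔQ_{sugar} = (3605 − 4630)/avg = -1025/4117.5 = -0.248937…
%ΔP_{artificial sweetener} = (16.6 − 21.8)/avg = -5.2/19.2 = -0.270833…
E_cross = (-1025/4117.5) / (-5.2/19.2) = 0.9191…
E_cross > 0 ⇒ the goods are substitutes.

0.92; substitutes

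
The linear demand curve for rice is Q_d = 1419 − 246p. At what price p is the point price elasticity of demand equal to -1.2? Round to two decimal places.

Ed = −246p/(1419 − 246p). Set this equal to -1.2:
246p = 1.2·(1419 − 246p) ⇒ 246p(1 + 1.2) = 1.2·1419
p = 1.2·1419 / (246·2.2) = 3.1463…

3.15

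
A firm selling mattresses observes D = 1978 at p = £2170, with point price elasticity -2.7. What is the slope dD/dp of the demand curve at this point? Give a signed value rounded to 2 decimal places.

Ed = (dD/dp)·(p/D) ⇒ dD/dp = Ed·D/p = (-2.7)·1978/2170 = -2.4611…

-2.46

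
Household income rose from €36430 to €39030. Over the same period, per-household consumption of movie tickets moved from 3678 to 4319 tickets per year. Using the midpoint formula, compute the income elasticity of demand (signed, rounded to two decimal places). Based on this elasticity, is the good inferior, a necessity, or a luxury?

%ΔQ = (4319 − 3678)/[( 3678 + 4319)/2] = 641/3998.5 = 0.160310…
%ΔIncome = (39030 − 36430)/[( 36430 + 39030)/2] = 2600/37730 = 0.068910…
E_income = (641/3998.5) / (2600/37730) = 2.3263…
E_income > 1 ⇒ normal good, luxury.

2.33; luxury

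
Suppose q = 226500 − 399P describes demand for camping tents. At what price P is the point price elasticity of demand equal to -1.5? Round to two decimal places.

340.60

Ed = −399P/(226500 − 399P). Set this equal to -1.5:
399P = 1.5·(226500 − 399P) ⇒ 399P(1 + 1.5) = 1.5·226500
P = 1.5·226500 / (399·2.5) = 340.6015…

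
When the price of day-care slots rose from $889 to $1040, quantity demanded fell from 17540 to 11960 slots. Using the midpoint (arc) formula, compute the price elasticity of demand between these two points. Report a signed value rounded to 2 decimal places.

%ΔQ = (11960 − 17540) / [(17540 + 11960)/2] = -5580/14750 = -0.378305…
%ΔP = (1040 − 889) / [(889 + 1040)/2] = 151/964.5 = 0.156557…
Arc Ed = %ΔQ / %ΔP = (-5580/14750) / (151/964.5) = -2.4163…

-2.42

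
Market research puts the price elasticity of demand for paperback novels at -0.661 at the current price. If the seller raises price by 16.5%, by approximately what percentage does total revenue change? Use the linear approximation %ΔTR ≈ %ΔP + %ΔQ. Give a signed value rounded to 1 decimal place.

%ΔQ ≈ Ed × %ΔP = (-0.661) × (+16.5%) = -10.9065%
%ΔTR ≈ %ΔP + %ΔQ = (+16.5%) + (-10.9065%) = +5.5935%

+5.6%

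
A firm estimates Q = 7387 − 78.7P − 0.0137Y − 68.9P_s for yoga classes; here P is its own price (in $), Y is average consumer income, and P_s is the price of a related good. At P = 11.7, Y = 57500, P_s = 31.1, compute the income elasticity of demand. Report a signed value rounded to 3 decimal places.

At the given values, Q = 7387 − 78.7(11.7) − 0.0137(57500) − 68.9(31.1) = 3535.67.
∂Q/∂Y = -0.0137.
E = (-0.0137) × (57500/3535.67) = -0.22280…

-0.223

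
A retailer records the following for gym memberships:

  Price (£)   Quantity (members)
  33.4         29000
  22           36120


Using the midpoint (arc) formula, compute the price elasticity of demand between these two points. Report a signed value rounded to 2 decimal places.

%ΔQ = (36120 − 29000) / [(29000 + 36120)/2] = 7120/32560 = 0.218673…
%ΔP = (22 − 33.4) / [(33.4 + 22)/2] = -11.4/27.7 = -0.411552…
Arc Ed = %ΔQ / %ΔP = (7120/32560) / (-11.4/27.7) = -0.5313…

-0.53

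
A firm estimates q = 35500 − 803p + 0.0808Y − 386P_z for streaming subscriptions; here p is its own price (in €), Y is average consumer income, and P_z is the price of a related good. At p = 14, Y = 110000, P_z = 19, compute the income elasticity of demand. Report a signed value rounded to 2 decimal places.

At the given values, q = 35500 − 803(14) + 0.0808(110000) − 386(19) = 25812.
∂q/∂Y = 0.0808.
E = (0.0808) × (110000/25812) = 0.3443…

0.34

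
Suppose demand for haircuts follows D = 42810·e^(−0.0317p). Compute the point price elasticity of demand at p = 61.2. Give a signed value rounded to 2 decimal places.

-1.94

dD/dp = −0.0317·D = -195.01. At p = 61.2, D = 6151.72.
Ed = (dD/dp)·(p/D) = (-195.01) × (61.2/6151.72) = -1.9400…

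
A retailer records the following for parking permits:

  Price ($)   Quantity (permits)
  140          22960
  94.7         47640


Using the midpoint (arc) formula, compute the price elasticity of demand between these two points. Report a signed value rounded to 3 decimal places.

-1.811

%ΔQ = (47640 − 22960) / [(22960 + 47640)/2] = 24680/35300 = 0.699150…
%ΔP = (94.7 − 140) / [(140 + 94.7)/2] = -45.3/117.35 = -0.386024…
Arc Ed = %ΔQ / %ΔP = (24680/35300) / (-45.3/117.35) = -1.81115…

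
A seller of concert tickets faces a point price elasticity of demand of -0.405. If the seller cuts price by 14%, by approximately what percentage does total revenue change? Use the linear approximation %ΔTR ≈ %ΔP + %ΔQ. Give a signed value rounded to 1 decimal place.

%ΔQ ≈ Ed × %ΔP = (-0.405) × (-14%) = +5.6700%
%ΔTR ≈ %ΔP + %ΔQ = (-14%) + (+5.6700%) = -8.3300%

-8.3%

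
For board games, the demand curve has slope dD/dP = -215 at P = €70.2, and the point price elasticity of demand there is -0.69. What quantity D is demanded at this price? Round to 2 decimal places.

21873.91

Ed = (dD/dP)·(P/D) ⇒ D = (dD/dP)·P/Ed = (-215)·70.2/(-0.69) = 21873.9130…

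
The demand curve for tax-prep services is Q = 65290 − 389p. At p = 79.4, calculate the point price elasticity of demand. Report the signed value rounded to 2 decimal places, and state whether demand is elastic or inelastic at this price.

dQ/dp = −389. At p = 79.4, Q = 65290 − 389(79.4) = 34403.4.
Ed = (dQ/dp)·(p/Q) = −389 × (79.4/34403.4) = -0.8977…
|Ed| = 0.90 < 1, so demand is inelastic.

-0.90; inelastic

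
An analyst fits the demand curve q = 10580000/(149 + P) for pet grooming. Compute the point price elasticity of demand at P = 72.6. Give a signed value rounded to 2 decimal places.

-0.33

dq/dP = −10580000/(149 + P)² = -215.45. At P = 72.6, q = 47743.7.
Ed = (dq/dP)·(P/q) = (-215.45) × (72.6/47743.7) = -0.3276…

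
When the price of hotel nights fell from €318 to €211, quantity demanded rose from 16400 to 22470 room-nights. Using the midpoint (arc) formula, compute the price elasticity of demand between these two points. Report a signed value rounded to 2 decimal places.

%ΔQ = (22470 − 16400) / [(16400 + 22470)/2] = 6070/19435 = 0.312323…
%ΔP = (211 − 318) / [(318 + 211)/2] = -107/264.5 = -0.404536…
Arc Ed = %ΔQ / %ΔP = (6070/19435) / (-107/264.5) = -0.7720…

-0.77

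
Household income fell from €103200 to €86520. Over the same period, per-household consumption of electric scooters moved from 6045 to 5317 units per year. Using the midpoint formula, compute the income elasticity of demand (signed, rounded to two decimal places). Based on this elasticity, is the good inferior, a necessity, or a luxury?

%ΔQ = (5317 − 6045)/[( 6045 + 5317)/2] = -728/5681 = -0.128146…
%ΔIncome = (86520 − 103200)/[( 103200 + 86520)/2] = -16680/94860 = -0.175838…
E_income = (-728/5681) / (-16680/94860) = 0.7287…
0 < E_income < 1 ⇒ normal good, necessity.

0.73; necessity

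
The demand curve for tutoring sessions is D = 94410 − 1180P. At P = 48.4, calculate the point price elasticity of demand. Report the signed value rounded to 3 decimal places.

dD/dP = −1180. At P = 48.4, D = 94410 − 1180(48.4) = 37298.
Ed = (dD/dP)·(P/D) = −1180 × (48.4/37298) = -1.53123…

-1.531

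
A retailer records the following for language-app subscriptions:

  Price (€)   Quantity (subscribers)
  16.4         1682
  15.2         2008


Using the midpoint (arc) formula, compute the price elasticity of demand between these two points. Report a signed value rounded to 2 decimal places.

-2.33

%ΔQ = (2008 − 1682) / [(1682 + 2008)/2] = 326/1845 = 0.176693…
%ΔP = (15.2 − 16.4) / [(16.4 + 15.2)/2] = -1.2/15.8 = -0.075949…
Arc Ed = %ΔQ / %ΔP = (326/1845) / (-1.2/15.8) = -2.3264…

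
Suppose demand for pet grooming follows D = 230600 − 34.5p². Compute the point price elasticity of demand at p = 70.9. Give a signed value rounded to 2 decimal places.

-6.07

dD/dp = −2·34.5·p = -4892.1. At p = 70.9, D = 57175.055.
Ed = (dD/dp)·(p/D) = (-4892.1) × (70.9/57175.055) = -6.0664…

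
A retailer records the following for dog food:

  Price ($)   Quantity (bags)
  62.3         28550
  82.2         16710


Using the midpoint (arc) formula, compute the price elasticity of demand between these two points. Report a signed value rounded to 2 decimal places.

%ΔQ = (16710 − 28550) / [(28550 + 16710)/2] = -11840/22630 = -0.523199…
%ΔP = (82.2 − 62.3) / [(62.3 + 82.2)/2] = 19.9/72.25 = 0.275432…
Arc Ed = %ΔQ / %ΔP = (-11840/22630) / (19.9/72.25) = -1.8995…

-1.90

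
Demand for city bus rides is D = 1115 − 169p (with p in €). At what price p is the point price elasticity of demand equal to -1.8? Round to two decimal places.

Ed = −169p/(1115 − 169p). Set this equal to -1.8:
169p = 1.8·(1115 − 169p) ⇒ 169p(1 + 1.8) = 1.8·1115
p = 1.8·1115 / (169·2.8) = 4.2413…

4.24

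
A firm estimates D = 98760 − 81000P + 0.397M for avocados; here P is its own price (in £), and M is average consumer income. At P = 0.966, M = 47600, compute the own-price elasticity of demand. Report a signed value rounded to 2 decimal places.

At the given values, D = 98760 − 81000(0.966) + 0.397(47600) = 39411.2.
∂D/∂P = −81000.
E = (-81000) × (0.966/39411.2) = -1.9853…

-1.99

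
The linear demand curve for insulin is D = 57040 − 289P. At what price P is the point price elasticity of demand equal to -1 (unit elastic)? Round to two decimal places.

98.69

Ed = −289P/(57040 − 289P). Set this equal to -1:
289P = 1·(57040 − 289P) ⇒ 289P(1 + 1) = 1·57040
P = 1·57040 / (289·2) = 98.6851…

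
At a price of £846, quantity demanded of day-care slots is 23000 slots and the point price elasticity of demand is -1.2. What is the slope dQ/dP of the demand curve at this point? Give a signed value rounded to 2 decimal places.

-32.62

Ed = (dQ/dP)·(P/Q) ⇒ dQ/dP = Ed·Q/P = (-1.2)·23000/846 = -32.6241…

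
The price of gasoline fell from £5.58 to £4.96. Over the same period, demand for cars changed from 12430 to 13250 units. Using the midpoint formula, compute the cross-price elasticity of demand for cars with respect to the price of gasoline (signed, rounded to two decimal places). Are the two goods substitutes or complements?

%ΔQ_{cars} = (13250 − 12430)/avg = 820/12840 = 0.063862…
%ΔP_{gasoline} = (4.96 − 5.58)/avg = -0.62/5.27 = -0.117647…
E_cross = (820/12840) / (-0.62/5.27) = -0.5428…
E_cross < 0 ⇒ the goods are complements.

-0.54; complements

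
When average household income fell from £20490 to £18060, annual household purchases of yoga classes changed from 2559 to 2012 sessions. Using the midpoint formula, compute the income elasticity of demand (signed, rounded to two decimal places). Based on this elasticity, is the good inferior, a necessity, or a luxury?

%ΔQ = (2012 − 2559)/[( 2559 + 2012)/2] = -547/2285.5 = -0.239334…
%ΔIncome = (18060 − 20490)/[( 20490 + 18060)/2] = -2430/19275 = -0.126070…
E_income = (-547/2285.5) / (-2430/19275) = 1.8984…
E_income > 1 ⇒ normal good, luxury.

1.90; luxury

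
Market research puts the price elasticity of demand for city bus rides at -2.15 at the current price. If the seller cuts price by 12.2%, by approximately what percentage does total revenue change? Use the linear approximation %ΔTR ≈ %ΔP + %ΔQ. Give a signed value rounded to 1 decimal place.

%ΔQ ≈ Ed × %ΔP = (-2.15) × (-12.2%) = +26.2300%
%ΔTR ≈ %ΔP + %ΔQ = (-12.2%) + (+26.2300%) = +14.0300%

+14.0%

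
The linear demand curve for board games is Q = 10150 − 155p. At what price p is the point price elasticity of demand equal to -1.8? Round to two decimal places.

42.10

Ed = −155p/(10150 − 155p). Set this equal to -1.8:
155p = 1.8·(10150 − 155p) ⇒ 155p(1 + 1.8) = 1.8·10150
p = 1.8·10150 / (155·2.8) = 42.0967…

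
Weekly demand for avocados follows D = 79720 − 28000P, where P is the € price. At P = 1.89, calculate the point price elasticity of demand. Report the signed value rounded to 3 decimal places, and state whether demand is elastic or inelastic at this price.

-1.975; elastic

dD/dP = −28000. At P = 1.89, D = 79720 − 28000(1.89) = 26800.
Ed = (dD/dP)·(P/D) = −28000 × (1.89/26800) = -1.97462…
|Ed| = 1.975 > 1, so demand is elastic.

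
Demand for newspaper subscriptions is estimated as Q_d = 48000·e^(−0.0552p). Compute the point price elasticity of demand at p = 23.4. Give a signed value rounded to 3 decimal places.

-1.292

dQ_d/dp = −0.0552·Q_d = -728.133. At p = 23.4, Q_d = 13190.8.
Ed = (dQ_d/dp)·(p/Q_d) = (-728.133) × (23.4/13190.8) = -1.29168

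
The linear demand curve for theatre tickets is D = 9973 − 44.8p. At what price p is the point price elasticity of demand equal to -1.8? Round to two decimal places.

Ed = −44.8p/(9973 − 44.8p). Set this equal to -1.8:
44.8p = 1.8·(9973 − 44.8p) ⇒ 44.8p(1 + 1.8) = 1.8·9973
p = 1.8·9973 / (44.8·2.8) = 143.1074…

143.11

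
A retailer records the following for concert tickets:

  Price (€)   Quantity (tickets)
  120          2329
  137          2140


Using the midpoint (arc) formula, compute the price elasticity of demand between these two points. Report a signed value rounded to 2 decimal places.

-0.64

%ΔQ = (2140 − 2329) / [(2329 + 2140)/2] = -189/2234.5 = -0.084582…
%ΔP = (137 − 120) / [(120 + 137)/2] = 17/128.5 = 0.132295…
Arc Ed = %ΔQ / %ΔP = (-189/2234.5) / (17/128.5) = -0.6393…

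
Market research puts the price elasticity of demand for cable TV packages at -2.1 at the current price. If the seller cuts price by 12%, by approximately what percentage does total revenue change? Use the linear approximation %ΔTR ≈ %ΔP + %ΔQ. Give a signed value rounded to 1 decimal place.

+13.2%

%ΔQ ≈ Ed × %ΔP = (-2.1) × (-12%) = +25.2000%
%ΔTR ≈ %ΔP + %ΔQ = (-12%) + (+25.2000%) = +13.2000%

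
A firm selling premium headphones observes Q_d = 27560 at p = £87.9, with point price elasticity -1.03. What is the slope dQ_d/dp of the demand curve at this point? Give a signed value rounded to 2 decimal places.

-322.94

Ed = (dQ_d/dp)·(p/Q_d) ⇒ dQ_d/dp = Ed·Q_d/p = (-1.03)·27560/87.9 = -322.9442…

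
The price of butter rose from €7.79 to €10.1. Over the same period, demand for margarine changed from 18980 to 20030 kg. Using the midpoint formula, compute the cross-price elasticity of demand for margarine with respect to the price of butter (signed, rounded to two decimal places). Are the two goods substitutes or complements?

0.21; substitutes

%ΔQ_{margarine} = (20030 − 18980)/avg = 1050/19505 = 0.053832…
%ΔP_{butter} = (10.1 − 7.79)/avg = 2.31/8.945 = 0.258244…
E_cross = (1050/19505) / (2.31/8.945) = 0.2084…
E_cross > 0 ⇒ the goods are substitutes.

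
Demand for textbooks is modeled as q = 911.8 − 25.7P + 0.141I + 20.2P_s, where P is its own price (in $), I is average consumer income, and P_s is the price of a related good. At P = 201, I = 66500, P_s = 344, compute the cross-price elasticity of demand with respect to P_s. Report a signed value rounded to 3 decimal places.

0.576

At the given values, q = 911.8 − 25.7(201) + 0.141(66500) + 20.2(344) = 12071.4.
∂q/∂P_s = 20.2.
E = (20.2) × (344/12071.4) = 0.57564…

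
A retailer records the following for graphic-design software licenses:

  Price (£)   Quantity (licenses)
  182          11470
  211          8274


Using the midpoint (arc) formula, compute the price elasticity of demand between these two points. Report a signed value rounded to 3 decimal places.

-2.194

%ΔQ = (8274 − 11470) / [(11470 + 8274)/2] = -3196/9872 = -0.323743…
%ΔP = (211 − 182) / [(182 + 211)/2] = 29/196.5 = 0.147582…
Arc Ed = %ΔQ / %ΔP = (-3196/9872) / (29/196.5) = -2.19364…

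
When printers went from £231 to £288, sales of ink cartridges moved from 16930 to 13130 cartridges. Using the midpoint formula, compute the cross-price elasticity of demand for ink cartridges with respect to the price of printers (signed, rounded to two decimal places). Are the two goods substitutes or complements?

%ΔQ_{ink cartridges} = (13130 − 16930)/avg = -3800/15030 = -0.252827…
%ΔP_{printers} = (288 − 231)/avg = 57/259.5 = 0.219653…
E_cross = (-3800/15030) / (57/259.5) = -1.1510…
E_cross < 0 ⇒ the goods are complements.

-1.15; complements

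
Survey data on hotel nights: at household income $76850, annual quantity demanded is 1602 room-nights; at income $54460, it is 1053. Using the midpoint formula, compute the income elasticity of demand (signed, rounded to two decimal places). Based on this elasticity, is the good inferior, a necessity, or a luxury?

1.21; luxury

%ΔQ = (1053 − 1602)/[( 1602 + 1053)/2] = -549/1327.5 = -0.413559…
%ΔIncome = (54460 − 76850)/[( 76850 + 54460)/2] = -22390/65655 = -0.341025…
E_income = (-549/1327.5) / (-22390/65655) = 1.2126…
E_income > 1 ⇒ normal good, luxury.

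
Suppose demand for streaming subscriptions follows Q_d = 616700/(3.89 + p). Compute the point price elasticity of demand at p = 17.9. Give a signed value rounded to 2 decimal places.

-0.82

dQ_d/dp = −616700/(3.89 + p)² = -1298.85. At p = 17.9, Q_d = 28302.
Ed = (dQ_d/dp)·(p/Q_d) = (-1298.85) × (17.9/28302) = -0.8214…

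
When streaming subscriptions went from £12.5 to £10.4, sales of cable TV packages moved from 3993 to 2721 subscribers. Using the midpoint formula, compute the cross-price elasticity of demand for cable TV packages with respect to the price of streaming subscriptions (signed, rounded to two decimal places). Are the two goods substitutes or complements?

2.07; substitutes

%ΔQ_{cable TV packages} = (2721 − 3993)/avg = -1272/3357 = -0.378909…
%ΔP_{streaming subscriptions} = (10.4 − 12.5)/avg = -2.1/11.45 = -0.183406…
E_cross = (-1272/3357) / (-2.1/11.45) = 2.0659…
E_cross > 0 ⇒ the goods are substitutes.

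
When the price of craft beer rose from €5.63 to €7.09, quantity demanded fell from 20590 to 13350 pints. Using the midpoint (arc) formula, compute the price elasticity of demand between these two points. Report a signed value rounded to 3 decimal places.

-1.858

%ΔQ = (13350 − 20590) / [(20590 + 13350)/2] = -7240/16970 = -0.426635…
%ΔP = (7.09 − 5.63) / [(5.63 + 7.09)/2] = 1.46/6.36 = 0.229559…
Arc Ed = %ΔQ / %ΔP = (-7240/16970) / (1.46/6.36) = -1.85849…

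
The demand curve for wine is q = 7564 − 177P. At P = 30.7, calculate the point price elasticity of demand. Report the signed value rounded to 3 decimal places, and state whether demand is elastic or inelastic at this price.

dq/dP = −177. At P = 30.7, q = 7564 − 177(30.7) = 2130.1.
Ed = (dq/dP)·(P/q) = −177 × (30.7/2130.1) = -2.55100…
|Ed| = 2.551 > 1, so demand is elastic.

-2.551; elastic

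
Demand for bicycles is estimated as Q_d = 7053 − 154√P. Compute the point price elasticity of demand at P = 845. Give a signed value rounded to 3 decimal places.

dQ_d/dP = −154/(2√P) = -2.64888. At P = 845, Q_d = 2576.39.
Ed = (dQ_d/dP)·(P/Q_d) = (-2.64888) × (845/2576.39) = -0.86877…

-0.869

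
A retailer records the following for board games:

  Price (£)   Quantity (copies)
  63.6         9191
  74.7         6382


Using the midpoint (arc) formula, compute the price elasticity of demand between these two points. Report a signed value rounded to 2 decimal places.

-2.25

%ΔQ = (6382 − 9191) / [(9191 + 6382)/2] = -2809/7786.5 = -0.360752…
%ΔP = (74.7 − 63.6) / [(63.6 + 74.7)/2] = 11.1/69.15 = 0.160520…
Arc Ed = %ΔQ / %ΔP = (-2809/7786.5) / (11.1/69.15) = -2.2473…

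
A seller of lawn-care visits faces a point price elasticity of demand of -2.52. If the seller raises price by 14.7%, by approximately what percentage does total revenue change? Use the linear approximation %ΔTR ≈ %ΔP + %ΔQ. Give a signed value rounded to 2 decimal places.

-22.34%

%ΔQ ≈ Ed × %ΔP = (-2.52) × (+14.7%) = -37.0440%
%ΔTR ≈ %ΔP + %ΔQ = (+14.7%) + (-37.0440%) = -22.3440%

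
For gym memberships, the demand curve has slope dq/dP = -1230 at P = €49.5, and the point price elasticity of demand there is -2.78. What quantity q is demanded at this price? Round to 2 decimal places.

21901.08

Ed = (dq/dP)·(P/q) ⇒ q = (dq/dP)·P/Ed = (-1230)·49.5/(-2.78) = 21901.0791…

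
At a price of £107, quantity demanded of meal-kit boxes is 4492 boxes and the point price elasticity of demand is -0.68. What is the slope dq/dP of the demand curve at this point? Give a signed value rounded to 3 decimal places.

-28.547

Ed = (dq/dP)·(P/q) ⇒ dq/dP = Ed·q/P = (-0.68)·4492/107 = -28.54728…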